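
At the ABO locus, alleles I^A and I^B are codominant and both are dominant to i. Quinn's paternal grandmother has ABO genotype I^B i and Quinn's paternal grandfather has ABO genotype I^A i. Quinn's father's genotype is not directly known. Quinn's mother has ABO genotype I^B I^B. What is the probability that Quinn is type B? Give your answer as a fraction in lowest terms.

3/4

Quinn's father's ABO genotype from I^B i × I^A i: 1/4 I^A I^B, 1/4 I^A i, 1/4 I^B i, 1/4 i i.
Crossing each possibility with the mother I^B I^B and summing P(type B): 1/4·1/2 + 1/4·1/2 + 1/4·1 + 1/4·1 = 3/4.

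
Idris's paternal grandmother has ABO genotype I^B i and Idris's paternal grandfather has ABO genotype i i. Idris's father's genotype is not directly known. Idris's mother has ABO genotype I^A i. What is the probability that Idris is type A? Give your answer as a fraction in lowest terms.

Idris's father's ABO genotype from I^B i × i i: 1/2 I^B i, 1/2 i i.
Crossing each possibility with the mother I^A i and summing P(type A): 1/2·1/4 + 1/2·1/2 = 3/8.

3/8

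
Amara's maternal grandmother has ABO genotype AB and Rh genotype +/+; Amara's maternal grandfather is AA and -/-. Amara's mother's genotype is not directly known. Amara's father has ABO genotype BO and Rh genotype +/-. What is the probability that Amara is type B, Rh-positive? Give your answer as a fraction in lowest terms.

3/16

Amara's mother's ABO genotype from AB × AA: 1/2 AA, 1/2 AB.
Crossing each possibility with the father BO and summing P(type B): 1/2·0 + 1/2·1/2 = 1/4.
Similarly for Rh via the mother's Rh distribution: P(Rh+) = 3/4.
Independent loci: 1/4 × 3/4 = 3/16.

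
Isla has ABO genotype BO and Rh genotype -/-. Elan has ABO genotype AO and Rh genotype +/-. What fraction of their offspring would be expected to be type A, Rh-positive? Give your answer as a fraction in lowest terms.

1/8

ABO cross BO × AO → offspring phenotypes: 1/4 O, 1/4 A, 1/4 B, 1/4 AB.
Rh cross -/- × +/- → 1/2 Rh+, 1/2 Rh-.
Independent loci: P(type A, Rh-positive) = 1/4 × 1/2 = 1/8.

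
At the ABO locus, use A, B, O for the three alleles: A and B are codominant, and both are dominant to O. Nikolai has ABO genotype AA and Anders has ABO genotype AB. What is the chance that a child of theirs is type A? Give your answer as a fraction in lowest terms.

1/2

ABO cross AA × AB → offspring phenotypes: 1/2 A, 1/2 AB.
So P(type A) = 1/2.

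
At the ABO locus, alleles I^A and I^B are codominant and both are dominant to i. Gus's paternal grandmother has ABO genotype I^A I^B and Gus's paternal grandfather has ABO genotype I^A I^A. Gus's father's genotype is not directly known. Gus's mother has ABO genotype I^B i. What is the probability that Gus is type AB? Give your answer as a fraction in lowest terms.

3/8

Gus's father's ABO genotype from I^A I^B × I^A I^A: 1/2 I^A I^A, 1/2 I^A I^B.
Crossing each possibility with the mother I^B i and summing P(type AB): 1/2·1/2 + 1/2·1/4 = 3/8.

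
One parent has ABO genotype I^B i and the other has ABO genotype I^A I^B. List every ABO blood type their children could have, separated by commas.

Gametes from I^B i × I^A I^B give offspring ABO genotypes I^A I^B, I^A i, I^B I^B, I^B i, i.e. phenotypes A, B, AB.

A, B, AB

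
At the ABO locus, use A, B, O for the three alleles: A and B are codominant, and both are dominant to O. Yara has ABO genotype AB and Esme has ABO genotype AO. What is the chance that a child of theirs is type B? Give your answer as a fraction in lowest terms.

ABO cross AB × AO → offspring phenotypes: 1/2 A, 1/4 B, 1/4 AB.
So P(type B) = 1/4.

1/4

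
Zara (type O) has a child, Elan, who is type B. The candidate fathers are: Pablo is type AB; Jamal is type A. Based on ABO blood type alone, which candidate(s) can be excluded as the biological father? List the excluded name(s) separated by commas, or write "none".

Jamal

A candidate is excluded only if no genotype consistent with his phenotype could produce a type B child with a type O mother.
Jamal (type A): no genotype consistent with that phenotype can produce a type-B child with a type-O mother.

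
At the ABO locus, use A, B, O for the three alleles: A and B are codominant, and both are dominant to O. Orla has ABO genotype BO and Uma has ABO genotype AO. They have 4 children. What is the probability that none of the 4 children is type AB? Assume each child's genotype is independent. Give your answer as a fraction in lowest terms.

ABO cross BO × AO → 1/4 O, 1/4 A, 1/4 B, 1/4 AB.
So P(type AB) = 1/4 per child.
P(not type AB) = 3/4 for one child; (3/4)^4 = 81/256.

81/256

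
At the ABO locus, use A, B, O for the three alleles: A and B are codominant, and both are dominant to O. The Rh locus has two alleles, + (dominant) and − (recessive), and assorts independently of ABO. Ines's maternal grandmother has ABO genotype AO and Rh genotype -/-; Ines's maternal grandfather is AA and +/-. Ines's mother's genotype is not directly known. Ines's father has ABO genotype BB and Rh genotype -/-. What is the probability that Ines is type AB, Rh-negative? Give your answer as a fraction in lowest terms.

Ines's mother's ABO genotype from AO × AA: 1/2 AA, 1/2 AO.
Crossing each possibility with the father BB and summing P(type AB): 1/2·1 + 1/2·1/2 = 3/4.
Similarly for Rh via the mother's Rh distribution: P(Rh-) = 3/4.
Independent loci: 3/4 × 3/4 = 9/16.

9/16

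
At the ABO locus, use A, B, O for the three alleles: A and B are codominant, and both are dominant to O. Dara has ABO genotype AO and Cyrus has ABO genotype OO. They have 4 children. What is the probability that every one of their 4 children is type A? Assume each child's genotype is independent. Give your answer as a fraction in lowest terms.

ABO cross AO × OO → 1/2 O, 1/2 A.
So P(type A) = 1/2 per child.
All 4 independent: (1/2)^4 = 1/16.

1/16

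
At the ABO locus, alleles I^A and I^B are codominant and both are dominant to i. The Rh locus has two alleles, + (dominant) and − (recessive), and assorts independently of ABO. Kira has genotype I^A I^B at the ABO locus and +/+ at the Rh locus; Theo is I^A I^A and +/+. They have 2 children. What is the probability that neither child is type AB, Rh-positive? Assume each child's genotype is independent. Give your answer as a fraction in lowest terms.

ABO cross I^A I^B × I^A I^A → 1/2 A, 1/2 AB.
Rh cross +/+ × +/+ → 1 Rh+; so P(type AB, Rh-positive) = 1/2 × 1 = 1/2 per child.
P(not type AB, Rh-positive) = 1/2 for one child; (1/2)^2 = 1/4.

1/4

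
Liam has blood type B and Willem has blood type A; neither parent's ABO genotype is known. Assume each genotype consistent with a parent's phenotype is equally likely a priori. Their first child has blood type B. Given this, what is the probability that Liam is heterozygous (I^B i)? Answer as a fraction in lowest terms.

Possible genotypes: Liam ∈ {I^B I^B, I^B i}; Willem ∈ {I^A I^A, I^A i}.
Weight each parental genotype pair by prior × P(type-B child):
  I^B I^B × I^A i: posterior weight 2/3.
  I^B i × I^A i: posterior weight 1/3.
Sum the posterior weight over pairs where Liam is I^B i: 1/3.

1/3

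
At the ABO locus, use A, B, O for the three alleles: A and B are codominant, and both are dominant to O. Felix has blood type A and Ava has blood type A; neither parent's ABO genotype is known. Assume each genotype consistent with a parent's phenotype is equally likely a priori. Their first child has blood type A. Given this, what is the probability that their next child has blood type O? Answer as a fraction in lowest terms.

Possible genotypes: Felix ∈ {AA, AO}; Ava ∈ {AA, AO}.
Weight each parental genotype pair by prior × P(type-A child):
  AA × AA: posterior weight 4/15; P(next child type O) = 0.
  AA × AO: posterior weight 4/15; P(next child type O) = 0.
  AO × AA: posterior weight 4/15; P(next child type O) = 0.
  AO × AO: posterior weight 1/5; P(next child type O) = 1/4.
Weighted sum = 1/20.

1/20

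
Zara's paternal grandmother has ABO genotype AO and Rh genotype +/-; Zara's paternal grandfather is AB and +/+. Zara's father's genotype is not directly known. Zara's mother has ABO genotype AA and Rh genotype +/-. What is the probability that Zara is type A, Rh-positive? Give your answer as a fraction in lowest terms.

21/32

Zara's father's ABO genotype from AO × AB: 1/4 AA, 1/4 AB, 1/4 AO, 1/4 BO.
Crossing each possibility with the mother AA and summing P(type A): 1/4·1 + 1/4·1/2 + 1/4·1 + 1/4·1/2 = 3/4.
Similarly for Rh via the father's Rh distribution: P(Rh+) = 7/8.
Independent loci: 3/4 × 7/8 = 21/32.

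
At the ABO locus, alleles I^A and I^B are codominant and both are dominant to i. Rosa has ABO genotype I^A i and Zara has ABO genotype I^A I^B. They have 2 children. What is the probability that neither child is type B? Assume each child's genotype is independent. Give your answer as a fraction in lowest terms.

ABO cross I^A i × I^A I^B → 1/2 A, 1/4 B, 1/4 AB.
So P(type B) = 1/4 per child.
P(not type B) = 3/4 for one child; (3/4)^2 = 9/16.

9/16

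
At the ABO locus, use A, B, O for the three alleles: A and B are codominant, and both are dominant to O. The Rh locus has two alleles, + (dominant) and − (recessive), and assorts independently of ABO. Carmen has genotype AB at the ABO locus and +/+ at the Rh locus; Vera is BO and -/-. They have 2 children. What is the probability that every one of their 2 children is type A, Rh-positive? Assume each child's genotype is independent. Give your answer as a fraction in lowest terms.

ABO cross AB × BO → 1/4 A, 1/2 B, 1/4 AB.
Rh cross +/+ × -/- → 1 Rh+; so P(type A, Rh-positive) = 1/4 × 1 = 1/4 per child.
All 2 independent: (1/4)^2 = 1/16.

1/16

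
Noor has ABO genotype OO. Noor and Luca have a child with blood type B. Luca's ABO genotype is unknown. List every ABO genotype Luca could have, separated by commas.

For each candidate genotype of Luca, check whether crossing it with OO can produce every observed child phenotype.
  AA → possible child types {A} ✗
  AB → possible child types {A, B} ✓
  AO → possible child types {O, A} ✗
  BB → possible child types {B} ✓
  BO → possible child types {O, B} ✓
  OO → possible child types {O} ✗

AB, BB, BO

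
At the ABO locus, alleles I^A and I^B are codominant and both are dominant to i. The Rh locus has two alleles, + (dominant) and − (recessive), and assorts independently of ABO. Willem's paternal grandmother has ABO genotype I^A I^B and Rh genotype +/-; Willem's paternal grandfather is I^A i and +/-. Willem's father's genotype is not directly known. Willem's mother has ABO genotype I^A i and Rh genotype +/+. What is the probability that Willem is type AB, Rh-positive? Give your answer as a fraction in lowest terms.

Willem's father's ABO genotype from I^A I^B × I^A i: 1/4 I^A I^A, 1/4 I^A I^B, 1/4 I^A i, 1/4 I^B i.
Crossing each possibility with the mother I^A i and summing P(type AB): 1/4·0 + 1/4·1/4 + 1/4·0 + 1/4·1/4 = 1/8.
Similarly for Rh via the father's Rh distribution: P(Rh+) = 1.
Independent loci: 1/8 × 1 = 1/8.

1/8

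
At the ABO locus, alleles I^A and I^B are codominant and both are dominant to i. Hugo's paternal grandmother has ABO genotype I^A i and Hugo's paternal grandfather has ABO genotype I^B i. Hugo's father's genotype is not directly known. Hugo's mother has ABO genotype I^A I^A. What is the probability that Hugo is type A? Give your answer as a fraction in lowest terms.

Hugo's father's ABO genotype from I^A i × I^B i: 1/4 I^A I^B, 1/4 I^A i, 1/4 I^B i, 1/4 i i.
Crossing each possibility with the mother I^A I^A and summing P(type A): 1/4·1/2 + 1/4·1 + 1/4·1/2 + 1/4·1 = 3/4.

3/4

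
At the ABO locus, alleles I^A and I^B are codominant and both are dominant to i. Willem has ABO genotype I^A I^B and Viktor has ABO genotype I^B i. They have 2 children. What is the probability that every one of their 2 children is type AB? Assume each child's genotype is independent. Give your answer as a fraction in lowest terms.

ABO cross I^A I^B × I^B i → 1/4 A, 1/2 B, 1/4 AB.
So P(type AB) = 1/4 per child.
All 2 independent: (1/4)^2 = 1/16.

1/16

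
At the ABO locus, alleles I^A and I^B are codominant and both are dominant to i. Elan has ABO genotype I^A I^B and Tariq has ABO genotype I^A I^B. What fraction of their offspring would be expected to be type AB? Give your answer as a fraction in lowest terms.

1/2

ABO cross I^A I^B × I^A I^B → offspring phenotypes: 1/4 A, 1/4 B, 1/2 AB.
So P(type AB) = 1/2.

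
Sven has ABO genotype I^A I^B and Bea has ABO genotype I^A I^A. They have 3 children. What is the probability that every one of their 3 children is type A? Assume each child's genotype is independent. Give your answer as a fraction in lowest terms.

ABO cross I^A I^B × I^A I^A → 1/2 A, 1/2 AB.
So P(type A) = 1/2 per child.
All 3 independent: (1/2)^3 = 1/8.

1/8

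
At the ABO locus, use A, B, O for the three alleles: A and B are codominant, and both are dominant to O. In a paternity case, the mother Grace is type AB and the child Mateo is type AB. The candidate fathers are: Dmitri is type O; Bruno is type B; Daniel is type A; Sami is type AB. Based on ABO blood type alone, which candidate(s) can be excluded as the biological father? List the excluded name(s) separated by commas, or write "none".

A candidate is excluded only if no genotype consistent with his phenotype could produce a type AB child with a type AB mother.
Dmitri (type O): no genotype consistent with that phenotype can produce a type-AB child with a type-AB mother.

Dmitri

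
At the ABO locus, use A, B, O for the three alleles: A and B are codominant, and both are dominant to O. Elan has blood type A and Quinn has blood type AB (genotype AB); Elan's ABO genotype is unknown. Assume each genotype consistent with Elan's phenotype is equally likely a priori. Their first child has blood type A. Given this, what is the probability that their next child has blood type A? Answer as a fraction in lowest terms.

1/2

Possible genotypes: Elan ∈ {AA, AO}; Quinn ∈ {AB}.
Weight each parental genotype pair by prior × P(type-A child):
  AA × AB: posterior weight 1/2; P(next child type A) = 1/2.
  AO × AB: posterior weight 1/2; P(next child type A) = 1/2.
Weighted sum = 1/2.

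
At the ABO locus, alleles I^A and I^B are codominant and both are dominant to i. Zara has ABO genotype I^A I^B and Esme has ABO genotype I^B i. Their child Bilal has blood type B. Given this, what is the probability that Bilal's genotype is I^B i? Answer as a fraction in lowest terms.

Cross I^A I^B × I^B i → 1/4 I^A I^B, 1/4 I^A i, 1/4 I^B I^B, 1/4 I^B i.
Type-B genotypes among offspring: I^B I^B (1/4), I^B i (1/4); total 1/2.
P(I^B i | type B) = (1/4) / (1/2) = 1/2.

1/2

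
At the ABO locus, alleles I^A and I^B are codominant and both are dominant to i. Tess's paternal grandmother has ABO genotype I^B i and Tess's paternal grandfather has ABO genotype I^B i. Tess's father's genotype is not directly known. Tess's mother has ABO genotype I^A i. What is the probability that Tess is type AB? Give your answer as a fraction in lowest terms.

Tess's father's ABO genotype from I^B i × I^B i: 1/4 I^B I^B, 1/2 I^B i, 1/4 i i.
Crossing each possibility with the mother I^A i and summing P(type AB): 1/4·1/2 + 1/2·1/4 + 1/4·0 = 1/4.

1/4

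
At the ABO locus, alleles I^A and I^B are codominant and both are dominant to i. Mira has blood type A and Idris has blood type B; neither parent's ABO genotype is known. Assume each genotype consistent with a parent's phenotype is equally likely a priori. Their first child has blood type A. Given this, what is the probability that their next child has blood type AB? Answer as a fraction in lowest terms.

5/12

Possible genotypes: Mira ∈ {I^A I^A, I^A i}; Idris ∈ {I^B I^B, I^B i}.
Weight each parental genotype pair by prior × P(type-A child):
  I^A I^A × I^B i: posterior weight 2/3; P(next child type AB) = 1/2.
  I^A i × I^B i: posterior weight 1/3; P(next child type AB) = 1/4.
Weighted sum = 5/12.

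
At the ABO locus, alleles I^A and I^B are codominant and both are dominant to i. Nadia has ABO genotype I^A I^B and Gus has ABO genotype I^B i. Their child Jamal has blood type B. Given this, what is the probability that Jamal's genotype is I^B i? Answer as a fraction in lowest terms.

Cross I^A I^B × I^B i → 1/4 I^A I^B, 1/4 I^A i, 1/4 I^B I^B, 1/4 I^B i.
Type-B genotypes among offspring: I^B I^B (1/4), I^B i (1/4); total 1/2.
P(I^B i | type B) = (1/4) / (1/2) = 1/2.

1/2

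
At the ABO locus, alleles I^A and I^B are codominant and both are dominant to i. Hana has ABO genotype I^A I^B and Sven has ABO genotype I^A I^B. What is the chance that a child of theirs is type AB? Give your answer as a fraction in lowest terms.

ABO cross I^A I^B × I^A I^B → offspring phenotypes: 1/4 A, 1/4 B, 1/2 AB.
So P(type AB) = 1/2.

1/2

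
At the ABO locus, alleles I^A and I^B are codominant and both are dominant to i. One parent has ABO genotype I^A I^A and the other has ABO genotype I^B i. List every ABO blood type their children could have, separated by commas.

A, AB

Gametes from I^A I^A × I^B i give offspring ABO genotypes I^A I^B, I^A i, i.e. phenotypes A, AB.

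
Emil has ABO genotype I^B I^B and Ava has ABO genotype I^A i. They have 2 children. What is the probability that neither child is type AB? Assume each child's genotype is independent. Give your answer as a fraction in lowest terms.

1/4

ABO cross I^B I^B × I^A i → 1/2 B, 1/2 AB.
So P(type AB) = 1/2 per child.
P(not type AB) = 1/2 for one child; (1/2)^2 = 1/4.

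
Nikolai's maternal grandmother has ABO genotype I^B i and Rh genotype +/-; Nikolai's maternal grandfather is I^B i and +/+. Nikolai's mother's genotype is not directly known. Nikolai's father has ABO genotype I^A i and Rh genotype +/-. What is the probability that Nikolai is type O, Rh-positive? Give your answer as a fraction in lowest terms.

Nikolai's mother's ABO genotype from I^B i × I^B i: 1/4 I^B I^B, 1/2 I^B i, 1/4 i i.
Crossing each possibility with the father I^A i and summing P(type O): 1/4·0 + 1/2·1/4 + 1/4·1/2 = 1/4.
Similarly for Rh via the mother's Rh distribution: P(Rh+) = 7/8.
Independent loci: 1/4 × 7/8 = 7/32.

7/32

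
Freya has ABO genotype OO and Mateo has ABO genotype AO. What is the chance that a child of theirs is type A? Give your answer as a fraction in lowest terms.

1/2

ABO cross OO × AO → offspring phenotypes: 1/2 O, 1/2 A.
So P(type A) = 1/2.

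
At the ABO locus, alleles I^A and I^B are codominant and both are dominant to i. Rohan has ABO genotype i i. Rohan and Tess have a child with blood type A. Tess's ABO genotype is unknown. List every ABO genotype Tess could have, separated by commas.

For each candidate genotype of Tess, check whether crossing it with i i can produce every observed child phenotype.
  I^A I^A → possible child types {A} ✓
  I^A I^B → possible child types {A, B} ✓
  I^A i → possible child types {O, A} ✓
  I^B I^B → possible child types {B} ✗
  I^B i → possible child types {O, B} ✗
  i i → possible child types {O} ✗

I^A I^A, I^A I^B, I^A i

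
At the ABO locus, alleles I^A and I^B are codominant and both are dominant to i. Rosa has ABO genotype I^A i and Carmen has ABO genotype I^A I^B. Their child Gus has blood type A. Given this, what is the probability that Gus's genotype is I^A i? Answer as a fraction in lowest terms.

Cross I^A i × I^A I^B → 1/4 I^A I^A, 1/4 I^A I^B, 1/4 I^A i, 1/4 I^B i.
Type-A genotypes among offspring: I^A I^A (1/4), I^A i (1/4); total 1/2.
P(I^A i | type A) = (1/4) / (1/2) = 1/2.

1/2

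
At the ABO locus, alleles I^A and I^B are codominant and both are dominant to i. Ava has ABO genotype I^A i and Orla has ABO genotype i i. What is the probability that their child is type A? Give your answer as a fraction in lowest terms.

ABO cross I^A i × i i → offspring phenotypes: 1/2 O, 1/2 A.
So P(type A) = 1/2.

1/2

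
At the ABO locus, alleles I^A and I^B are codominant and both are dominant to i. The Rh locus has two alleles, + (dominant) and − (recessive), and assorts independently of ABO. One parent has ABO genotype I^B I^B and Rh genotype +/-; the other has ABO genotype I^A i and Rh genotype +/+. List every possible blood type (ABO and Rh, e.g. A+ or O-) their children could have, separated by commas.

B+, AB+

Gametes from I^B I^B × I^A i give offspring ABO genotypes I^A I^B, I^B i, i.e. phenotypes B, AB.
Rh cross +/- × +/+ → phenotypes Rh+.
Combining independently: B+, AB+.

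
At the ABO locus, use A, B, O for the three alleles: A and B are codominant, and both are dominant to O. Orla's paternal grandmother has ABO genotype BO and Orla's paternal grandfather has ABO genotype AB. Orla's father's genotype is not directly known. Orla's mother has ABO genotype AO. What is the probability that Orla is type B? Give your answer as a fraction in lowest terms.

Orla's father's ABO genotype from BO × AB: 1/4 AB, 1/4 AO, 1/4 BB, 1/4 BO.
Crossing each possibility with the mother AO and summing P(type B): 1/4·1/4 + 1/4·0 + 1/4·1/2 + 1/4·1/4 = 1/4.

1/4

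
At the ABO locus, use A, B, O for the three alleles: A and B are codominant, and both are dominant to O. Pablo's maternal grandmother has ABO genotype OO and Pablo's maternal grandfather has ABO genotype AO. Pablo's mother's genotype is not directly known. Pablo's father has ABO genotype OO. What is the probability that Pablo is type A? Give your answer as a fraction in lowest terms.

1/4

Pablo's mother's ABO genotype from OO × AO: 1/2 AO, 1/2 OO.
Crossing each possibility with the father OO and summing P(type A): 1/2·1/2 + 1/2·0 = 1/4.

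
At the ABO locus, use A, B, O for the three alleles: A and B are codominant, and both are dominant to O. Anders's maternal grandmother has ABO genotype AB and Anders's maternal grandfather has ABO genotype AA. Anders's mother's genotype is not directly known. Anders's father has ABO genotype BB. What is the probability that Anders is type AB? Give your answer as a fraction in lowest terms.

Anders's mother's ABO genotype from AB × AA: 1/2 AA, 1/2 AB.
Crossing each possibility with the father BB and summing P(type AB): 1/2·1 + 1/2·1/2 = 3/4.

3/4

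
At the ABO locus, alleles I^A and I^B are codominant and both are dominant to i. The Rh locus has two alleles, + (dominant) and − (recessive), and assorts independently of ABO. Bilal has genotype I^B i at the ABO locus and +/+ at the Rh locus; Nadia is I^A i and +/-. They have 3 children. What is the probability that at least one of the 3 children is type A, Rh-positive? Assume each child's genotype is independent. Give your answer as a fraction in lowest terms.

37/64

ABO cross I^B i × I^A i → 1/4 O, 1/4 A, 1/4 B, 1/4 AB.
Rh cross +/+ × +/- → 1 Rh+; so P(type A, Rh-positive) = 1/4 × 1 = 1/4 per child.
P(none) = (3/4)^3 = 27/64; P(at least one) = 1 − 27/64 = 37/64.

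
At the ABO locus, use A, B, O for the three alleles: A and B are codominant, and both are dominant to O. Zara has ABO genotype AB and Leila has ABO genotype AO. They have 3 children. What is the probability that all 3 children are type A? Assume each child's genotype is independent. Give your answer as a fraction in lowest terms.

ABO cross AB × AO → 1/2 A, 1/4 B, 1/4 AB.
So P(type A) = 1/2 per child.
All 3 independent: (1/2)^3 = 1/8.

1/8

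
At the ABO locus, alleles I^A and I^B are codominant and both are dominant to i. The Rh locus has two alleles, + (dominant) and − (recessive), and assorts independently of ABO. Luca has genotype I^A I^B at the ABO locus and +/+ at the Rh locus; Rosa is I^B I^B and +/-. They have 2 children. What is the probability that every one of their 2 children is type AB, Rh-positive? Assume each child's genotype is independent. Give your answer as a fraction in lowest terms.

ABO cross I^A I^B × I^B I^B → 1/2 B, 1/2 AB.
Rh cross +/+ × +/- → 1 Rh+; so P(type AB, Rh-positive) = 1/2 × 1 = 1/2 per child.
All 2 independent: (1/2)^2 = 1/4.

1/4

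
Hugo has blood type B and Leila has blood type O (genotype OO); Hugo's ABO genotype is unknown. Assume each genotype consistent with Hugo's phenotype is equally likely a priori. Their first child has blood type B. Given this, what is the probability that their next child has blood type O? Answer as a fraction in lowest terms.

Possible genotypes: Hugo ∈ {BB, BO}; Leila ∈ {OO}.
Weight each parental genotype pair by prior × P(type-B child):
  BB × OO: posterior weight 2/3; P(next child type O) = 0.
  BO × OO: posterior weight 1/3; P(next child type O) = 1/2.
Weighted sum = 1/6.

1/6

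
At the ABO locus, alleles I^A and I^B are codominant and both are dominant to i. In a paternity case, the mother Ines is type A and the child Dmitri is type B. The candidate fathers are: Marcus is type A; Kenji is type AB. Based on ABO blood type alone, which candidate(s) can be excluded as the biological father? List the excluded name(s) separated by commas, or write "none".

Marcus

A candidate is excluded only if no genotype consistent with his phenotype could produce a type B child with a type A mother.
Marcus (type A): no genotype consistent with that phenotype can produce a type-B child with a type-A mother.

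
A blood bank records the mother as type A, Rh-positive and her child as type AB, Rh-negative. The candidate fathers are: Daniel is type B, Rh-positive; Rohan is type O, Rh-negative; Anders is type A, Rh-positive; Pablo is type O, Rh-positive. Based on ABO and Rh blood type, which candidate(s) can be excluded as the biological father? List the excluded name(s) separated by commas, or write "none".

A candidate is excluded only if no genotype consistent with his phenotype could produce a type AB, Rh-negative child with a type A, Rh-positive mother.
Rohan (type O, Rh-): no genotype consistent with that phenotype can produce a type-AB Rh- child with a type-A mother.
Anders (type A, Rh+): no genotype consistent with that phenotype can produce a type-AB Rh- child with a type-A mother.
Pablo (type O, Rh+): no genotype consistent with that phenotype can produce a type-AB Rh- child with a type-A mother.

Rohan, Anders, Pablo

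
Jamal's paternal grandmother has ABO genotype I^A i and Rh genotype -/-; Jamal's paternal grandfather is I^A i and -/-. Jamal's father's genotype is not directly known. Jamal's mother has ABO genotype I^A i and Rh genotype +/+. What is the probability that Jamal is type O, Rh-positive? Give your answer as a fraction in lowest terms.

1/4

Jamal's father's ABO genotype from I^A i × I^A i: 1/4 I^A I^A, 1/2 I^A i, 1/4 i i.
Crossing each possibility with the mother I^A i and summing P(type O): 1/4·0 + 1/2·1/4 + 1/4·1/2 = 1/4.
Similarly for Rh via the father's Rh distribution: P(Rh+) = 1.
Independent loci: 1/4 × 1 = 1/4.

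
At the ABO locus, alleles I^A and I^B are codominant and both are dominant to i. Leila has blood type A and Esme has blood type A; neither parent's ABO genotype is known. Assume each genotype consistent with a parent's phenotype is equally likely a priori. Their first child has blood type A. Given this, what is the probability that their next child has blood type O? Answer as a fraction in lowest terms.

Possible genotypes: Leila ∈ {I^A I^A, I^A i}; Esme ∈ {I^A I^A, I^A i}.
Weight each parental genotype pair by prior × P(type-A child):
  I^A I^A × I^A I^A: posterior weight 4/15; P(next child type O) = 0.
  I^A I^A × I^A i: posterior weight 4/15; P(next child type O) = 0.
  I^A i × I^A I^A: posterior weight 4/15; P(next child type O) = 0.
  I^A i × I^A i: posterior weight 1/5; P(next child type O) = 1/4.
Weighted sum = 1/20.

1/20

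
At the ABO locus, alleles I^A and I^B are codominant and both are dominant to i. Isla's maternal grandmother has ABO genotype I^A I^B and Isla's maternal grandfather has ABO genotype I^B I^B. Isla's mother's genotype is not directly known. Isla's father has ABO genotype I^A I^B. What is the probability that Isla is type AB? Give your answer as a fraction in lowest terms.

Isla's mother's ABO genotype from I^A I^B × I^B I^B: 1/2 I^A I^B, 1/2 I^B I^B.
Crossing each possibility with the father I^A I^B and summing P(type AB): 1/2·1/2 + 1/2·1/2 = 1/2.

1/2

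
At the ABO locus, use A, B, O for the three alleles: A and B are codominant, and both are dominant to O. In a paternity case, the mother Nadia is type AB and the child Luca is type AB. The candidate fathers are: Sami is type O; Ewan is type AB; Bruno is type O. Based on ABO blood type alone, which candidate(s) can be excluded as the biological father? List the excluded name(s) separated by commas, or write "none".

A candidate is excluded only if no genotype consistent with his phenotype could produce a type AB child with a type AB mother.
Sami (type O): no genotype consistent with that phenotype can produce a type-AB child with a type-AB mother.
Bruno (type O): no genotype consistent with that phenotype can produce a type-AB child with a type-AB mother.

Sami, Bruno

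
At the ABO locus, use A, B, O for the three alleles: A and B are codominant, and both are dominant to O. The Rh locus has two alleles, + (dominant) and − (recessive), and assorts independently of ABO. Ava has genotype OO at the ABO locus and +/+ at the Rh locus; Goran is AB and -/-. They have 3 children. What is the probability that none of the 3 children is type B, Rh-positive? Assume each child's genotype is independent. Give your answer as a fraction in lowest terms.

1/8

ABO cross OO × AB → 1/2 A, 1/2 B.
Rh cross +/+ × -/- → 1 Rh+; so P(type B, Rh-positive) = 1/2 × 1 = 1/2 per child.
P(not type B, Rh-positive) = 1/2 for one child; (1/2)^3 = 1/8.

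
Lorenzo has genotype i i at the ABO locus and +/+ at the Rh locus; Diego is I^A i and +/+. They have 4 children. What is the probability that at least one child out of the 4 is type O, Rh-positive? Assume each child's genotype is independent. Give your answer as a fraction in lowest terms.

ABO cross i i × I^A i → 1/2 O, 1/2 A.
Rh cross +/+ × +/+ → 1 Rh+; so P(type O, Rh-positive) = 1/2 × 1 = 1/2 per child.
P(none) = (1/2)^4 = 1/16; P(at least one) = 1 − 1/16 = 15/16.

15/16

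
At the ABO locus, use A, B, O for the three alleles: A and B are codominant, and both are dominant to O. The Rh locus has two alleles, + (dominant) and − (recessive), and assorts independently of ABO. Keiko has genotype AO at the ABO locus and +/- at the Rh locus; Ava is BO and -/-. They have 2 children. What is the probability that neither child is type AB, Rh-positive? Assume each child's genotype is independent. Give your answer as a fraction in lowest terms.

ABO cross AO × BO → 1/4 O, 1/4 A, 1/4 B, 1/4 AB.
Rh cross +/- × -/- → 1/2 Rh+, 1/2 Rh-; so P(type AB, Rh-positive) = 1/4 × 1/2 = 1/8 per child.
P(not type AB, Rh-positive) = 7/8 for one child; (7/8)^2 = 49/64.

49/64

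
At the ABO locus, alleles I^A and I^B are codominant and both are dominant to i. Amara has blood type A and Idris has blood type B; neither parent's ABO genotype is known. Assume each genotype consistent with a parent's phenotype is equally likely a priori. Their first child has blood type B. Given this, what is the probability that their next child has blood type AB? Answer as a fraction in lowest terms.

Possible genotypes: Amara ∈ {I^A I^A, I^A i}; Idris ∈ {I^B I^B, I^B i}.
Weight each parental genotype pair by prior × P(type-B child):
  I^A i × I^B I^B: posterior weight 2/3; P(next child type AB) = 1/2.
  I^A i × I^B i: posterior weight 1/3; P(next child type AB) = 1/4.
Weighted sum = 5/12.

5/12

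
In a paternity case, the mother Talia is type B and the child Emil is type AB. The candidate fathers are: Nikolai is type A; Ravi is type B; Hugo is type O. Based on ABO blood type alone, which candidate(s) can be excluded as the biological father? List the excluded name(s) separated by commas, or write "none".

Ravi, Hugo

A candidate is excluded only if no genotype consistent with his phenotype could produce a type AB child with a type B mother.
Ravi (type B): no genotype consistent with that phenotype can produce a type-AB child with a type-B mother.
Hugo (type O): no genotype consistent with that phenotype can produce a type-AB child with a type-B mother.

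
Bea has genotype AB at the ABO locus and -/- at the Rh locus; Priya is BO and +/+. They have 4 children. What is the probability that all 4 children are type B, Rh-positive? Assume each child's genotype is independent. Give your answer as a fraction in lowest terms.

1/16

ABO cross AB × BO → 1/4 A, 1/2 B, 1/4 AB.
Rh cross -/- × +/+ → 1 Rh+; so P(type B, Rh-positive) = 1/2 × 1 = 1/2 per child.
All 4 independent: (1/2)^4 = 1/16.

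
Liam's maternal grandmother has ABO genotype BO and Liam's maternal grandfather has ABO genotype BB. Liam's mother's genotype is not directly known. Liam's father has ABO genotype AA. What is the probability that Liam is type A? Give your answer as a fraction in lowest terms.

1/4

Liam's mother's ABO genotype from BO × BB: 1/2 BB, 1/2 BO.
Crossing each possibility with the father AA and summing P(type A): 1/2·0 + 1/2·1/2 = 1/4.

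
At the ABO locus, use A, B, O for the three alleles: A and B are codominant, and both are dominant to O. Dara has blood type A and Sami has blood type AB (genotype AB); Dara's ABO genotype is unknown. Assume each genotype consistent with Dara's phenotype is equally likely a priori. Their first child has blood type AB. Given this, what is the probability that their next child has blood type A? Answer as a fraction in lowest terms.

1/2

Possible genotypes: Dara ∈ {AA, AO}; Sami ∈ {AB}.
Weight each parental genotype pair by prior × P(type-AB child):
  AA × AB: posterior weight 2/3; P(next child type A) = 1/2.
  AO × AB: posterior weight 1/3; P(next child type A) = 1/2.
Weighted sum = 1/2.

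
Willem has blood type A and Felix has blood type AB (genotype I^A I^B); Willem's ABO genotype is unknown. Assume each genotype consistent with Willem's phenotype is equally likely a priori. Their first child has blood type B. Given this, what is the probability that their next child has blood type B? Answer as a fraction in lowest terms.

Possible genotypes: Willem ∈ {I^A I^A, I^A i}; Felix ∈ {I^A I^B}.
Weight each parental genotype pair by prior × P(type-B child):
  I^A i × I^A I^B: posterior weight 1; P(next child type B) = 1/4.
Weighted sum = 1/4.

1/4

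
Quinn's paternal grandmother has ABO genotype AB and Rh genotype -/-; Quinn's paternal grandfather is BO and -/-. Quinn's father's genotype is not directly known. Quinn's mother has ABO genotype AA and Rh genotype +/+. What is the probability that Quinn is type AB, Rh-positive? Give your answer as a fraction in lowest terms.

1/2

Quinn's father's ABO genotype from AB × BO: 1/4 AB, 1/4 AO, 1/4 BB, 1/4 BO.
Crossing each possibility with the mother AA and summing P(type AB): 1/4·1/2 + 1/4·0 + 1/4·1 + 1/4·1/2 = 1/2.
Similarly for Rh via the father's Rh distribution: P(Rh+) = 1.
Independent loci: 1/2 × 1 = 1/2.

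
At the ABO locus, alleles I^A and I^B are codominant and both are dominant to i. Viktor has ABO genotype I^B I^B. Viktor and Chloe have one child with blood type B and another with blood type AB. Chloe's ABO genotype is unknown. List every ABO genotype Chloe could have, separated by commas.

I^A I^B, I^A i

For each candidate genotype of Chloe, check whether crossing it with I^B I^B can produce every observed child phenotype.
  I^A I^A → possible child types {AB} ✗
  I^A I^B → possible child types {B, AB} ✓
  I^A i → possible child types {B, AB} ✓
  I^B I^B → possible child types {B} ✗
  I^B i → possible child types {B} ✗
  i i → possible child types {B} ✗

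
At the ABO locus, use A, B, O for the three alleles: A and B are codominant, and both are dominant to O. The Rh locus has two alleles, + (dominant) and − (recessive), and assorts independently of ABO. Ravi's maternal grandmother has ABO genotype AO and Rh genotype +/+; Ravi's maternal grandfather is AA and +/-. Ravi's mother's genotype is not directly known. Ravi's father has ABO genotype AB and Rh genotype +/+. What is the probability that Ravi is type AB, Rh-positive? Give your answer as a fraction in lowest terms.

Ravi's mother's ABO genotype from AO × AA: 1/2 AA, 1/2 AO.
Crossing each possibility with the father AB and summing P(type AB): 1/2·1/2 + 1/2·1/4 = 3/8.
Similarly for Rh via the mother's Rh distribution: P(Rh+) = 1.
Independent loci: 3/8 × 1 = 3/8.

3/8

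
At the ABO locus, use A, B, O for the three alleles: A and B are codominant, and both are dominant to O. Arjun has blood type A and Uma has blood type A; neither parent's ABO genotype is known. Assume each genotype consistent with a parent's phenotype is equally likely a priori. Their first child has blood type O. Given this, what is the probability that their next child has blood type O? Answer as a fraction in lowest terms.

Possible genotypes: Arjun ∈ {AA, AO}; Uma ∈ {AA, AO}.
Weight each parental genotype pair by prior × P(type-O child):
  AO × AO: posterior weight 1; P(next child type O) = 1/4.
Weighted sum = 1/4.

1/4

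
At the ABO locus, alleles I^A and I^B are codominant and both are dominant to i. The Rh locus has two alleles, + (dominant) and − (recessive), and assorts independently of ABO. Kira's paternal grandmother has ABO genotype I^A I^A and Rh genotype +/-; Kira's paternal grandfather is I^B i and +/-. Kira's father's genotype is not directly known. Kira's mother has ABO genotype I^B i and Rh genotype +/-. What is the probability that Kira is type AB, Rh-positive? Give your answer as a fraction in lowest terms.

Kira's father's ABO genotype from I^A I^A × I^B i: 1/2 I^A I^B, 1/2 I^A i.
Crossing each possibility with the mother I^B i and summing P(type AB): 1/2·1/4 + 1/2·1/4 = 1/4.
Similarly for Rh via the father's Rh distribution: P(Rh+) = 3/4.
Independent loci: 1/4 × 3/4 = 3/16.

3/16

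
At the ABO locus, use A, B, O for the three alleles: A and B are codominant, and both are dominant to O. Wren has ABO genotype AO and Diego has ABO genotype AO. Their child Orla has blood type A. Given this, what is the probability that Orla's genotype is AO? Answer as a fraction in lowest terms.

2/3

Cross AO × AO → 1/4 AA, 1/2 AO, 1/4 OO.
Type-A genotypes among offspring: AA (1/4), AO (1/2); total 3/4.
P(AO | type A) = (1/2) / (3/4) = 2/3.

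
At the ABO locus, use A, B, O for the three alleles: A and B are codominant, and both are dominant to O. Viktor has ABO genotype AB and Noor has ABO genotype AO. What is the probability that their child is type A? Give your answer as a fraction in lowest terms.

ABO cross AB × AO → offspring phenotypes: 1/2 A, 1/4 B, 1/4 AB.
So P(type A) = 1/2.

1/2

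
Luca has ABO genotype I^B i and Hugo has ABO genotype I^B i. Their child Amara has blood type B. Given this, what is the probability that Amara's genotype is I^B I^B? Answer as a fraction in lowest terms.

Cross I^B i × I^B i → 1/4 I^B I^B, 1/2 I^B i, 1/4 i i.
Type-B genotypes among offspring: I^B I^B (1/4), I^B i (1/2); total 3/4.
P(I^B I^B | type B) = (1/4) / (3/4) = 1/3.

1/3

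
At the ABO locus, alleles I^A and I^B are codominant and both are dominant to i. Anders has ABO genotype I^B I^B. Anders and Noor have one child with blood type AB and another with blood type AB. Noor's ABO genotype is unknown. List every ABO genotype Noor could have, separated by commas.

For each candidate genotype of Noor, check whether crossing it with I^B I^B can produce every observed child phenotype.
  I^A I^A → possible child types {AB} ✓
  I^A I^B → possible child types {B, AB} ✓
  I^A i → possible child types {B, AB} ✓
  I^B I^B → possible child types {B} ✗
  I^B i → possible child types {B} ✗
  i i → possible child types {B} ✗

I^A I^A, I^A I^B, I^A i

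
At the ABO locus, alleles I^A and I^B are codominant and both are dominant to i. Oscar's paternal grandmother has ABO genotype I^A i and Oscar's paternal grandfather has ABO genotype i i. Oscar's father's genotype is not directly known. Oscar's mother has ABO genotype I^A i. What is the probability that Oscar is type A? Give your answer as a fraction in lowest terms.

Oscar's father's ABO genotype from I^A i × i i: 1/2 I^A i, 1/2 i i.
Crossing each possibility with the mother I^A i and summing P(type A): 1/2·3/4 + 1/2·1/2 = 5/8.

5/8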